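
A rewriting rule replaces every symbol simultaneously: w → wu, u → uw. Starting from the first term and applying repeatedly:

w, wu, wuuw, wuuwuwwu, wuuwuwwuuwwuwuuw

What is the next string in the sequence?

Replace each of the 16 characters of wuuwuwwuuwwuwuuw in place — wu uw uw wu uw wu wu uw uw wu wu uw wu uw uw wu — and concatenate.

wuuwuwwuuwwuwuuwuwwuwuuwwuuwuwwu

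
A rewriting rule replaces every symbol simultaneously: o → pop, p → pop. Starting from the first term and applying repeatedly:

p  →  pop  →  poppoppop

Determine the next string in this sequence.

Rewriting each symbol of poppoppop: p→pop, o→pop, p→pop, p→pop, o→pop, p→pop, p→pop, o→pop, p→pop, which concatenates to pop pop pop pop pop pop pop pop pop.

poppoppoppoppoppoppoppoppop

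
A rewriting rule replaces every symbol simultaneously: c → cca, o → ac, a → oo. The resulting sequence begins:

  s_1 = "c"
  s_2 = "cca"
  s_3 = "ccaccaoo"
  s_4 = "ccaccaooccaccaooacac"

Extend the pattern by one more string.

Applying the rule to each of the 20 symbols of ccaccaooccaccaooacac gives the pieces cca cca oo cca cca oo ac ac cca cca oo cca cca oo ac ac oo cca oo cca, which concatenate to the answer.

ccaccaooccaccaooacacccaccaooccaccaooacacooccaoocca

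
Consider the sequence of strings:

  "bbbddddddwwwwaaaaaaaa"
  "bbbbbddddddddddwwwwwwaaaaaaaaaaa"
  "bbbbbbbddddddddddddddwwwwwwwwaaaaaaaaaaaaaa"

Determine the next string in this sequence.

The n-th term is 2n-1 b's then 4n-2 d's then 2n w's then 3n+2 a's, where the shown terms are n = 2, 3, 4.
For the next term, n = 5, so the run lengths are 9, 18, 10, 17.

bbbbbbbbbddddddddddddddddddwwwwwwwwwwaaaaaaaaaaaaaaaaa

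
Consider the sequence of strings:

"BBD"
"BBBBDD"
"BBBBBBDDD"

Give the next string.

The n-th term is 2n B's then n D's (n = 1, 2, …).
For the next term, n = 4, so the run lengths are 8, 4.

BBBBBBBBDDDD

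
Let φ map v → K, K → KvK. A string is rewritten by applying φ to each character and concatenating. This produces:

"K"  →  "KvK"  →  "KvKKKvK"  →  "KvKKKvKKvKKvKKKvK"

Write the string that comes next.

φ(KvKKKvKKvKKvKKKvK) expands symbol-by-symbol to KvK K KvK KvK KvK K KvK KvK K KvK KvK K KvK KvK KvK K KvK; joining the 17 pieces gives the next term.

KvKKKvKKvKKvKKKvKKvKKKvKKvKKKvKKvKKvKKKvK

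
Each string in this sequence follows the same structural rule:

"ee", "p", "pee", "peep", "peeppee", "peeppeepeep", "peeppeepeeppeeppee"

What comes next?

peeppeepeeppeeppeepeeppeepeep

From term 3 onward, concatenate the last term with the second-to-last: p·ee = pee, pee·p = peep, …
Continuing: peeppeepeeppeeppee · peeppeepeep gives term 8.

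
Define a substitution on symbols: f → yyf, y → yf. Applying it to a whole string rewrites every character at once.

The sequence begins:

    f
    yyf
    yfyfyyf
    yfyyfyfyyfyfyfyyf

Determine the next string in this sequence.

Rewriting the 17 symbols of yfyyfyfyyfyfyfyyf one by one yields yf yyf yf yf yyf yf yyf yf yf yyf yf yyf yf yyf yf yf yyf; concatenated:

yfyyfyfyfyyfyfyyfyfyfyyfyfyyfyfyyfyfyfyyf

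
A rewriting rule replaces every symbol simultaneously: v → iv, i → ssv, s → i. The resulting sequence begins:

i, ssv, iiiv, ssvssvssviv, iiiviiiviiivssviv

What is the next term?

Applying the rule to each of the 17 symbols of iiiviiiviiivssviv gives the pieces ssv ssv ssv iv ssv ssv ssv iv ssv ssv ssv iv i i iv ssv iv, which concatenate to the answer.

ssvssvssvivssvssvssvivssvssvssviviiivssviv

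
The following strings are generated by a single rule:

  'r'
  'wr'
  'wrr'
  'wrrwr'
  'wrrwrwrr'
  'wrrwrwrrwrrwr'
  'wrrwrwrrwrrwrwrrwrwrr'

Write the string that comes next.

wrrwrwrrwrrwrwrrwrwrrwrrwrwrrwrrwr

From term 3 onward, concatenate the last term with the second-to-last: wr·r = wrr, wrr·wr = wrrwr, …
So term 8 is wrrwrwrrwrrwrwrrwrwrr·wrrwrwrrwrrwr.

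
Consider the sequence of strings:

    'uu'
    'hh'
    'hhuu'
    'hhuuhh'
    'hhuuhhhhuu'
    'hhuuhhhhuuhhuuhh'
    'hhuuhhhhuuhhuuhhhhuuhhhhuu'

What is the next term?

Each term (from the third on) is the previous term followed by the one before it: term 3 = hh·uu = hhuu.
So term 8 is hhuuhhhhuuhhuuhhhhuuhhhhuu·hhuuhhhhuuhhuuhh.

hhuuhhhhuuhhuuhhhhuuhhhhuuhhuuhhhhuuhhuuhh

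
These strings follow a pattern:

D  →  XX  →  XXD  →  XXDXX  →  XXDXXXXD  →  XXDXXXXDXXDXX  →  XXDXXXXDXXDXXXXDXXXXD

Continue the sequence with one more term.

Each term (from the third on) is the previous term followed by the one before it: term 3 = XX·D = XXD.
The next term joins XXDXXXXDXXDXXXXDXXXXD and XXDXXXXDXXDXX.

XXDXXXXDXXDXXXXDXXXXDXXDXXXXDXXDXX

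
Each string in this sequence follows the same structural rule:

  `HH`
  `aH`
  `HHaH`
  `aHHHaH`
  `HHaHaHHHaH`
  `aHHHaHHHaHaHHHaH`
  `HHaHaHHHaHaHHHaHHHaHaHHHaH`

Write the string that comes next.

From term 3 onward, concatenate the second-to-last term with the last: HH·aH = HHaH, aH·HHaH = aHHHaH, …
The next term joins aHHHaHHHaHaHHHaH and HHaHaHHHaHaHHHaHHHaHaHHHaH.

aHHHaHHHaHaHHHaHHHaHaHHHaHaHHHaHHHaHaHHHaH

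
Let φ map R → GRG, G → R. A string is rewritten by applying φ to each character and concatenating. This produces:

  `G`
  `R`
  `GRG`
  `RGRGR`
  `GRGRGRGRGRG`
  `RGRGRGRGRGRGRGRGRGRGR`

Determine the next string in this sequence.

Rewriting the 21 symbols of RGRGRGRGRGRGRGRGRGRGR one by one yields GRG R GRG R GRG R GRG R GRG R GRG R GRG R GRG R GRG R GRG R GRG; concatenated:

GRGRGRGRGRGRGRGRGRGRGRGRGRGRGRGRGRGRGRGRGRG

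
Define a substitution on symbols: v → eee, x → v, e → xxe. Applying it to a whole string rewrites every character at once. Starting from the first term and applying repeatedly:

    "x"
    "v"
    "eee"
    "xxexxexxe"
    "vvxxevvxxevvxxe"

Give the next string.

Replace each of the 15 characters of vvxxevvxxevvxxe in place — eee eee v v xxe eee eee v v xxe eee eee v v xxe — and concatenate.

eeeeeevvxxeeeeeeevvxxeeeeeeevvxxe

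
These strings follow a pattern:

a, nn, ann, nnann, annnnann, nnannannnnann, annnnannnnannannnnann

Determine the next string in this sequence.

nnannannnnannannnnannnnannannnnann

From term 3 onward, concatenate the second-to-last term with the last: a·nn = ann, nn·ann = nnann, …
Continuing: nnannannnnann · annnnannnnannannnnann gives term 8.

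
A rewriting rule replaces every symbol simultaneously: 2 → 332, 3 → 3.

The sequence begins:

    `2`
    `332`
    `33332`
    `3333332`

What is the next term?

333333332

Apply φ to 3333332 symbol by symbol: 3→3, 3→3, 3→3, 3→3, 3→3, 3→3, 2→332; joined: 3 3 3 3 3 3 332.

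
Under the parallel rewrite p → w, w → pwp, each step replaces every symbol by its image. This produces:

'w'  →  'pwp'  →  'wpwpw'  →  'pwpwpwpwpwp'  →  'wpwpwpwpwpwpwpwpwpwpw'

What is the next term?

Replace each of the 21 characters of wpwpwpwpwpwpwpwpwpwpw in place — pwp w pwp w pwp w pwp w pwp w pwp w pwp w pwp w pwp w pwp w pwp — and concatenate.

pwpwpwpwpwpwpwpwpwpwpwpwpwpwpwpwpwpwpwpwpwp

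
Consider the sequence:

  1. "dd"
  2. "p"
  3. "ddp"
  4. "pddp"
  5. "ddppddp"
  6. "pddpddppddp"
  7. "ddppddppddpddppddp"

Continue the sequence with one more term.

pddpddppddpddppddppddpddppddp

Each term (from the third on) is the two preceding terms concatenated in order: term 3 = dd·p = ddp.
Continuing: pddpddppddp · ddppddppddpddppddp gives term 8.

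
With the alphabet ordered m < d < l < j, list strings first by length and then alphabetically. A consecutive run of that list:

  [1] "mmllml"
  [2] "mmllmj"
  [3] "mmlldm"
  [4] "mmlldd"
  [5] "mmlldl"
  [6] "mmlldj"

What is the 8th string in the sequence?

Stepping forward 2 times from mmlldj: mmlldj → mmlllm, then the target.

mmllld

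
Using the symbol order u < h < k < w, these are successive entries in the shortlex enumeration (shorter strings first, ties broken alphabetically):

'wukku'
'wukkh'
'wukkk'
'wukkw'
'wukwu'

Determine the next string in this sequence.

wukwh

The successor of wukwu increments the rightmost position that isn't already w and resets every position after it to u.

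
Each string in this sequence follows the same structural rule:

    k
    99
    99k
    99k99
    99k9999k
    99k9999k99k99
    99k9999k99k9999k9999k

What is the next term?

Each term (from the third on) is the previous term followed by the one before it: term 3 = 99·k = 99k.
Continuing: 99k9999k99k9999k9999k · 99k9999k99k99 gives term 8.

99k9999k99k9999k9999k99k9999k99k99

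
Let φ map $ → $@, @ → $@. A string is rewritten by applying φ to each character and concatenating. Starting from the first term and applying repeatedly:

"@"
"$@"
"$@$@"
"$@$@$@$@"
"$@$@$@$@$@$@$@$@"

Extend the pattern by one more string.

$@$@$@$@$@$@$@$@$@$@$@$@$@$@$@$@

Replace each of the 16 characters of $@$@$@$@$@$@$@$@ in place — $@ $@ $@ $@ $@ $@ $@ $@ $@ $@ $@ $@ $@ $@ $@ $@ — and concatenate.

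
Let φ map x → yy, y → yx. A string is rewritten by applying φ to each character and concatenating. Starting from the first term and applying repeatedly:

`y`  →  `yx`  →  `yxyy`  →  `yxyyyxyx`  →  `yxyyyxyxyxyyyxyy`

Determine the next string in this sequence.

yxyyyxyxyxyyyxyyyxyyyxyxyxyyyxyx

Replace each of the 16 characters of yxyyyxyxyxyyyxyy in place — yx yy yx yx yx yy yx yy yx yy yx yx yx yy yx yx — and concatenate.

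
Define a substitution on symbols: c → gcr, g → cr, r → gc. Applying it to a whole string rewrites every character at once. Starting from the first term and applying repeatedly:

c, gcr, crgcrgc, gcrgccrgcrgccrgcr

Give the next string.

Rewriting the 17 symbols of gcrgccrgcrgccrgcr one by one yields cr gcr gc cr gcr gcr gc cr gcr gc cr gcr gcr gc cr gcr gc; concatenated:

crgcrgccrgcrgcrgccrgcrgccrgcrgcrgccrgcrgc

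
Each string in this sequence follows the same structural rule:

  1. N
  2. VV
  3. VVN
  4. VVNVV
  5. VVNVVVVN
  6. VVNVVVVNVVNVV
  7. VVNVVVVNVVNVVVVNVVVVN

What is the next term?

VVNVVVVNVVNVVVVNVVVVNVVNVVVVNVVNVV

Each term (from the third on) is the previous term followed by the one before it: term 3 = VV·N = VVN.
Continuing: VVNVVVVNVVNVVVVNVVVVN · VVNVVVVNVVNVV gives term 8.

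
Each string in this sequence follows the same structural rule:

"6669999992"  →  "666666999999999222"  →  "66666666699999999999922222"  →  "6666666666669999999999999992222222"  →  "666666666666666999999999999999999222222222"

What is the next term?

Each string has the form 6^{3n} 9^{3n+3} 2^{2n-1} (n = 1, 2, …).
At n = 6 the blocks have lengths 18, 21, 11.

66666666666666666699999999999999999999922222222222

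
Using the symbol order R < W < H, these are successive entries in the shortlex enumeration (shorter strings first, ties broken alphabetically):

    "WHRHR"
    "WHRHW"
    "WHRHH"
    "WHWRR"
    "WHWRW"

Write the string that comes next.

WHWRH

Find the rightmost character of WHWRW below H, bump it to the next letter, and reset everything to its right to R.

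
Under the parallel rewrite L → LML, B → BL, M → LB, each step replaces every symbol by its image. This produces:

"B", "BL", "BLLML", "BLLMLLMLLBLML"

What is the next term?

φ(BLLMLLMLLBLML) expands symbol-by-symbol to BL LML LML LB LML LML LB LML LML BL LML LB LML; joining the 13 pieces gives the next term.

BLLMLLMLLBLMLLMLLBLMLLMLBLLMLLBLML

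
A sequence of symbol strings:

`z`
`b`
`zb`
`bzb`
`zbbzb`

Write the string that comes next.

This is a Fibonacci-style word recurrence s(k) = s(k−2)·s(k−1): e.g. z·b = zb.
So term 6 is bzb·zbbzb.

bzbzbbzb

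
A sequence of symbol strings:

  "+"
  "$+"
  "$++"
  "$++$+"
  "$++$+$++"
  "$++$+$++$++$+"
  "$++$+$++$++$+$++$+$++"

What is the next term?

From term 3 onward, concatenate the last term with the second-to-last: $+·+ = $++, $++·$+ = $++$+, …
The next term joins $++$+$++$++$+$++$+$++ and $++$+$++$++$+.

$++$+$++$++$+$++$+$++$++$+$++$++$+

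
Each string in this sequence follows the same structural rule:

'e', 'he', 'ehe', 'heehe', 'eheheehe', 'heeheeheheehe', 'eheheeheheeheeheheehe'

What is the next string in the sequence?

heeheeheheeheeheheeheheeheeheheehe

This is a Fibonacci-style word recurrence s(k) = s(k−2)·s(k−1): e.g. e·he = ehe.
Continuing: heeheeheheehe · eheheeheheeheeheheehe gives term 8.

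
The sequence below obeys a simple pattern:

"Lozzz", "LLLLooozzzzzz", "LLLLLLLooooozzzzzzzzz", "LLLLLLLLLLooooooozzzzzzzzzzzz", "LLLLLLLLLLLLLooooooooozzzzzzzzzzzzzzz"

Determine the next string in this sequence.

LLLLLLLLLLLLLLLLooooooooooozzzzzzzzzzzzzzzzzz

Reading off run lengths: L runs 1, 4, 7, 10, 13; o runs 1, 3, 5, 7, 9; z runs 3, 6, 9, 12, 15 — each is linear in n (n = 1, 2, …).
Setting n = 6 gives 16, 11, 18 characters in each block.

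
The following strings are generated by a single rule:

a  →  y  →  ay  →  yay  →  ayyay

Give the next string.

Each term (from the third on) is the two preceding terms concatenated in order: term 3 = a·y = ay.
The next term joins yay and ayyay.

yayayyay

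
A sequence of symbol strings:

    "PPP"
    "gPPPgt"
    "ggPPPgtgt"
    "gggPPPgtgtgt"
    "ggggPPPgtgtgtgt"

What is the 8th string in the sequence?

gggggggPPPgtgtgtgtgtgtgt

Each term wraps the previous one in g on the left and gt on the right.
From ggggPPPgtgtgtgt, 3 further steps: ggggPPPgtgtgtgt → gggggPPPgtgtgtgtgt → ggggggPPPgtgtgtgtgtgt → (answer).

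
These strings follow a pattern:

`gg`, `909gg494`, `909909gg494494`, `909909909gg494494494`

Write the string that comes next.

909909909909gg494494494494

Each term wraps the previous one in 909 on the left and 494 on the right.
So the next term is 909·909909909gg494494494·494.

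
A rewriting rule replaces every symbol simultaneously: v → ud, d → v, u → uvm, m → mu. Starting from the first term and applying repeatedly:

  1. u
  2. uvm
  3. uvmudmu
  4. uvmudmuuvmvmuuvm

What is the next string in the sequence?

Rewriting the 16 symbols of uvmudmuuvmvmuuvm one by one yields uvm ud mu uvm v mu uvm uvm ud mu ud mu uvm uvm ud mu; concatenated:

uvmudmuuvmvmuuvmuvmudmuudmuuvmuvmudmu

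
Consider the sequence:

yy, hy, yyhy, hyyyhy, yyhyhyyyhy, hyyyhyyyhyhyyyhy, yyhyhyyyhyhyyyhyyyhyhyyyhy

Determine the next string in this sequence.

hyyyhyyyhyhyyyhyyyhyhyyyhyhyyyhyyyhyhyyyhy

Each term (from the third on) is the two preceding terms concatenated in order: term 3 = yy·hy = yyhy.
So term 8 is hyyyhyyyhyhyyyhy·yyhyhyyyhyhyyyhyyyhyhyyyhy.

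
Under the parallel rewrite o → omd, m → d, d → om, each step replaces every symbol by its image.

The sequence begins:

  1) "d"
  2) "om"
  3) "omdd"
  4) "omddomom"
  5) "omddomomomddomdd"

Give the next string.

omddomomomddomddomddomomomddomom

Replace each of the 16 characters of omddomomomddomdd in place — omd d om om omd d omd d omd d om om omd d om om — and concatenate.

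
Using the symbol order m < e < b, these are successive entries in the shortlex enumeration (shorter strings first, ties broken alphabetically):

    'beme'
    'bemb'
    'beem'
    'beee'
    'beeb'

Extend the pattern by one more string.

bebm

The successor of beeb increments the rightmost position that isn't already b and resets every position after it to m.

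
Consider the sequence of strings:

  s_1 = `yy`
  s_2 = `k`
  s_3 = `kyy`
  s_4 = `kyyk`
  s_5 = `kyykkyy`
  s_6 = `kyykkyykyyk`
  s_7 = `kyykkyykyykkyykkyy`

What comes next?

This is a Fibonacci-style word recurrence s(k) = s(k−1)·s(k−2): e.g. k·yy = kyy.
Continuing: kyykkyykyykkyykkyy · kyykkyykyyk gives term 8.

kyykkyykyykkyykkyykyykkyykyyk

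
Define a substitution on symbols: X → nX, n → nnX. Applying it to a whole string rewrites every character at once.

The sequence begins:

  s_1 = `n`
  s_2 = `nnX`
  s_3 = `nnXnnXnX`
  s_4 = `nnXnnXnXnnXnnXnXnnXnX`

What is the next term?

Applying the rule to each of the 21 symbols of nnXnnXnXnnXnnXnXnnXnX gives the pieces nnX nnX nX nnX nnX nX nnX nX nnX nnX nX nnX nnX nX nnX nX nnX nnX nX nnX nX, which concatenate to the answer.

nnXnnXnXnnXnnXnXnnXnXnnXnnXnXnnXnnXnXnnXnXnnXnnXnXnnXnX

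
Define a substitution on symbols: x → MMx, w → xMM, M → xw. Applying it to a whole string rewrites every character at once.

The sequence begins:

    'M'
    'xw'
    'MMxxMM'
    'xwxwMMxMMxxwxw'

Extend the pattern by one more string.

Rewriting the 14 symbols of xwxwMMxMMxxwxw one by one yields MMx xMM MMx xMM xw xw MMx xw xw MMx MMx xMM MMx xMM; concatenated:

MMxxMMMMxxMMxwxwMMxxwxwMMxMMxxMMMMxxMM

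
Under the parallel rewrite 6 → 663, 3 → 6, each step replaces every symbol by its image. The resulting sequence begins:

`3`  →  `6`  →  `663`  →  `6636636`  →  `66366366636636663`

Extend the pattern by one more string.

φ(66366366636636663) expands symbol-by-symbol to 663 663 6 663 663 6 663 663 663 6 663 663 6 663 663 663 6; joining the 17 pieces gives the next term.

66366366636636663663663666366366636636636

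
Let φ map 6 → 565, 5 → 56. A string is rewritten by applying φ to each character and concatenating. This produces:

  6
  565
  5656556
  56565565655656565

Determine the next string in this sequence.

56565565655656565565655656565565655656556

φ(56565565655656565) expands symbol-by-symbol to 56 565 56 565 56 56 565 56 565 56 56 565 56 565 56 565 56; joining the 17 pieces gives the next term.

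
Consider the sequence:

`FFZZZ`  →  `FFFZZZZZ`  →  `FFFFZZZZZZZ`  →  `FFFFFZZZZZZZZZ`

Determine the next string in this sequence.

Reading off run lengths: F runs 2, 3, 4, 5; Z runs 3, 5, 7, 9 — each is linear in n, where the shown terms are n = 2, 3, 4, 5.
At n = 6 the blocks have lengths 6, 11.

FFFFFFZZZZZZZZZZZ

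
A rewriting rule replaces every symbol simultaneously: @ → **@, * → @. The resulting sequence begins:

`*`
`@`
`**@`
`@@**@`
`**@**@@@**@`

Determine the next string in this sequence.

Expanding **@**@@@**@: *→@, *→@, @→**@, *→@, *→@, @→**@, @→**@, @→**@, *→@, *→@, @→**@. Concatenated: @ @ **@ @ @ **@ **@ **@ @ @ **@.

@@**@@@**@**@**@@@**@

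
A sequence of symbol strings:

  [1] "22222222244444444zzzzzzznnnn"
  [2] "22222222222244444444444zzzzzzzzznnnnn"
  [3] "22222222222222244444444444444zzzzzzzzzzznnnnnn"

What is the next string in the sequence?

The n-th term is 3n 2's then 3n-1 4's then 2n+1 z's then n+1 n's, where the shown terms are n = 3, 4, 5.
Setting n = 6 gives 18, 17, 13, 7 characters in each block.

22222222222222222244444444444444444zzzzzzzzzzzzznnnnnnn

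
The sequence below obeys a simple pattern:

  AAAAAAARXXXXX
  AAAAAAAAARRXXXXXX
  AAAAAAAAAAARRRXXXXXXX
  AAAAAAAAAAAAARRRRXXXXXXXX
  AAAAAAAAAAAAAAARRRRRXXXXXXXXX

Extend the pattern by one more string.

AAAAAAAAAAAAAAAAARRRRRRXXXXXXXXXX

The n-th term is 2n+3 A's then n-1 R's then n+3 X's, where the shown terms are n = 2, 3, 4, 5, 6.
Setting n = 7 gives 17, 6, 10 characters in each block.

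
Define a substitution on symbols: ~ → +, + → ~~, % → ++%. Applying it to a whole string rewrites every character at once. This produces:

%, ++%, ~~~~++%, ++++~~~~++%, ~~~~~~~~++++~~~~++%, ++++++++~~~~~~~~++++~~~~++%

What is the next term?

~~~~~~~~~~~~~~~~++++++++~~~~~~~~++++~~~~++%

Replace each of the 27 characters of ++++++++~~~~~~~~++++~~~~++% in place — ~~ ~~ ~~ ~~ ~~ ~~ ~~ ~~ + + + + + + + + ~~ ~~ ~~ ~~ + + + + ~~ ~~ ++% — and concatenate.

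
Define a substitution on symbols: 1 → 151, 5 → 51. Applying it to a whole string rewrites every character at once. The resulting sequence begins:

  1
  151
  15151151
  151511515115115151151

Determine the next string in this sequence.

1515115151151151511515115115151151151511515115115151151

φ(151511515115115151151) expands symbol-by-symbol to 151 51 151 51 151 151 51 151 51 151 151 51 151 151 51 151 51 151 151 51 151; joining the 21 pieces gives the next term.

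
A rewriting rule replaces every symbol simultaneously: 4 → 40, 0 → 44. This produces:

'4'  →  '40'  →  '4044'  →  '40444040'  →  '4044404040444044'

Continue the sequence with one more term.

40444040404440444044404040444040

Applying the rule to each of the 16 symbols of 4044404040444044 gives the pieces 40 44 40 40 40 44 40 44 40 44 40 40 40 44 40 40, which concatenate to the answer.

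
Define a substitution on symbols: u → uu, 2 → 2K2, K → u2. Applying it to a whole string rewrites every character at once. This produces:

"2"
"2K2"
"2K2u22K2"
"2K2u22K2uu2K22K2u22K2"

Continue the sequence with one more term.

Applying the rule to each of the 21 symbols of 2K2u22K2uu2K22K2u22K2 gives the pieces 2K2 u2 2K2 uu 2K2 2K2 u2 2K2 uu uu 2K2 u2 2K2 2K2 u2 2K2 uu 2K2 2K2 u2 2K2, which concatenate to the answer.

2K2u22K2uu2K22K2u22K2uuuu2K2u22K22K2u22K2uu2K22K2u22K2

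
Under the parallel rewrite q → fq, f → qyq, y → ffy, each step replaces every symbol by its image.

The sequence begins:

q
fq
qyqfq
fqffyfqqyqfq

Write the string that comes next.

Rewriting each symbol of fqffyfqqyqfq: f→qyq, q→fq, f→qyq, f→qyq, y→ffy, f→qyq, q→fq, q→fq, y→ffy, q→fq, f→qyq, q→fq, which concatenates to qyq fq qyq qyq ffy qyq fq fq ffy fq qyq fq.

qyqfqqyqqyqffyqyqfqfqffyfqqyqfq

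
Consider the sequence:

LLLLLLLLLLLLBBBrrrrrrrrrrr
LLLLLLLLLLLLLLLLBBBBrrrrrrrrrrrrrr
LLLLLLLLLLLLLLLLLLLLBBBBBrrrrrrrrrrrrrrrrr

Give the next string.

The n-th term is 4n L's then n B's then 3n+2 r's, where the shown terms are n = 3, 4, 5.
For the next term, n = 6, so the run lengths are 24, 6, 20.

LLLLLLLLLLLLLLLLLLLLLLLLBBBBBBrrrrrrrrrrrrrrrrrrrr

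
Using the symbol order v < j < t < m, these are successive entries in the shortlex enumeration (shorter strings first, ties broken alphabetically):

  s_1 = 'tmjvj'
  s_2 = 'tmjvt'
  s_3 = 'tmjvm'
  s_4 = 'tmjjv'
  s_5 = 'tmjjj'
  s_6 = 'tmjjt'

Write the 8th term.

tmjtv

Stepping forward 2 times from tmjjt: tmjjt → tmjjm, then the target.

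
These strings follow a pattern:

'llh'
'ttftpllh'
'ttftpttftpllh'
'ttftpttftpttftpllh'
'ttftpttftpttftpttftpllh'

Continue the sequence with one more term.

Every step adds ttftp at the front: s(k+1) = ttftp·s(k).
Applying this once more to ttftpttftpttftpttftpllh:

ttftpttftpttftpttftpttftpllh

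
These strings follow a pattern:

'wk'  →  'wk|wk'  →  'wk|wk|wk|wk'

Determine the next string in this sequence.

s(k+1) = s(k)·|·s(k) — each term doubles the last with '|' between the halves.
Doubling wk|wk|wk|wk with '|' between the halves:

wk|wk|wk|wk|wk|wk|wk|wk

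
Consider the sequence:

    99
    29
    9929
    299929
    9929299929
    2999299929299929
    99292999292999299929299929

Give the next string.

From term 3 onward, concatenate the second-to-last term with the last: 99·29 = 9929, 29·9929 = 299929, …
So term 8 is 2999299929299929·99292999292999299929299929.

299929992929992999292999292999299929299929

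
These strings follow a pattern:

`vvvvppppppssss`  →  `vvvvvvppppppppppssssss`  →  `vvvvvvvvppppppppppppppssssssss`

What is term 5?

vvvvvvvvvvvvppppppppppppppppppppppssssssssssss

Reading off run lengths: v runs 4, 6, 8; p runs 6, 10, 14; s runs 4, 6, 8 — each is linear in n, where the shown terms are n = 2, 3, 4.
For term 5, n = 6, so the run lengths are 12, 22, 12.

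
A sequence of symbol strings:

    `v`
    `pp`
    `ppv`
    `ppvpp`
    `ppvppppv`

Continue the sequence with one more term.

ppvppppvppvpp

This is a Fibonacci-style word recurrence s(k) = s(k−1)·s(k−2): e.g. pp·v = ppv.
The next term joins ppvppppv and ppvpp.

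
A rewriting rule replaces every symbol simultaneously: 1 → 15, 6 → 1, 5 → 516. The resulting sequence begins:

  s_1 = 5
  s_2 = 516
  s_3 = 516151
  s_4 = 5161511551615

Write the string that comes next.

51615115516151551651615115516

φ(5161511551615) expands symbol-by-symbol to 516 15 1 15 516 15 15 516 516 15 1 15 516; joining the 13 pieces gives the next term.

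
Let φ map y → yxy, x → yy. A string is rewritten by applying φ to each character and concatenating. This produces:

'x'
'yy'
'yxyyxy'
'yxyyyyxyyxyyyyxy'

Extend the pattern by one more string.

Replace each of the 16 characters of yxyyyyxyyxyyyyxy in place — yxy yy yxy yxy yxy yxy yy yxy yxy yy yxy yxy yxy yxy yy yxy — and concatenate.

yxyyyyxyyxyyxyyxyyyyxyyxyyyyxyyxyyxyyxyyyyxy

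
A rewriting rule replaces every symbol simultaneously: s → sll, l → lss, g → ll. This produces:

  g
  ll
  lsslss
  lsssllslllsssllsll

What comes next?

Rewriting the 18 symbols of lsssllslllsssllsll one by one yields lss sll sll sll lss lss sll lss lss lss sll sll sll lss lss sll lss lss; concatenated:

lsssllsllslllsslssslllsslsslsssllsllslllsslssslllsslss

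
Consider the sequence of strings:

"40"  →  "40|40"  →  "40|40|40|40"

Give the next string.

Every step duplicates the string with '|' between the halves.
So the next term is two copies of 40|40|40|40 with '|' between the halves.

40|40|40|40|40|40|40|40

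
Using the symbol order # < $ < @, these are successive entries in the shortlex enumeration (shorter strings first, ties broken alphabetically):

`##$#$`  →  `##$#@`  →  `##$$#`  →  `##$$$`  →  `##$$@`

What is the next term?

The successor of ##$$@ increments the rightmost position that isn't already @ and resets every position after it to #.

##$@#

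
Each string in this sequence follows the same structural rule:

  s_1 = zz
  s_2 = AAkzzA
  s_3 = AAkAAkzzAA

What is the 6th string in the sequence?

AAkAAkAAkAAkAAkzzAAAAA

Each term wraps the previous one in AAk on the left and A on the right.
From AAkAAkzzAA, 3 further steps: AAkAAkzzAA → AAkAAkAAkzzAAA → AAkAAkAAkAAkzzAAAA → (answer).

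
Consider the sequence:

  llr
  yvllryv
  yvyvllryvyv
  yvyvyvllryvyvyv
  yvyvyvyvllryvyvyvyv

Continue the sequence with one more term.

s(k+1) = yv·s(k)·yv, so each term gains yv as a prefix and yv as a suffix.
Applying this once more to yvyvyvyvllryvyvyvyv:

yvyvyvyvyvllryvyvyvyvyv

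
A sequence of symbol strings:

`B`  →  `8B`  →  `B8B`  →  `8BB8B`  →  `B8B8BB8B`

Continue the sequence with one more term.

8BB8BB8B8BB8B

Each term (from the third on) is the two preceding terms concatenated in order: term 3 = B·8B = B8B.
The next term joins 8BB8B and B8B8BB8B.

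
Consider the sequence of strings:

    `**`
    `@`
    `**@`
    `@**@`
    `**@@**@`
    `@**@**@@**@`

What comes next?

This is a Fibonacci-style word recurrence s(k) = s(k−2)·s(k−1): e.g. **·@ = **@.
Continuing: **@@**@ · @**@**@@**@ gives term 7.

**@@**@@**@**@@**@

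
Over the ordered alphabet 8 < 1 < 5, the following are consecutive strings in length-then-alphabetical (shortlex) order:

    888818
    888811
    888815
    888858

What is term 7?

Continuing the enumeration 3 steps past 888858: 888858 → 888851 → 888855 → (answer).

888188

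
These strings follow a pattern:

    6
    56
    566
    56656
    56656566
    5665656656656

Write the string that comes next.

566565665665656656566

Each term (from the third on) is the previous term followed by the one before it: term 3 = 56·6 = 566.
Continuing: 5665656656656 · 56656566 gives term 7.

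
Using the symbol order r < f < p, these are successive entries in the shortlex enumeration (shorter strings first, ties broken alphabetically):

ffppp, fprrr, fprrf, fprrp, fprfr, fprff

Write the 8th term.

Advancing 2 positions from fprff through fprff → fprfp reaches term 8.

fprpr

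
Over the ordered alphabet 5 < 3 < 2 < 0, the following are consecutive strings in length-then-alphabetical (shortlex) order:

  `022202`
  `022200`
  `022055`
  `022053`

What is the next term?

Find the rightmost character of 022053 below 0, bump it to the next letter, and reset everything to its right to 5.

022052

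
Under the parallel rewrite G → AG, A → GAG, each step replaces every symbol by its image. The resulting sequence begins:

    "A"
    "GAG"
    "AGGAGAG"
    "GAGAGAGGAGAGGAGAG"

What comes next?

Replace each of the 17 characters of GAGAGAGGAGAGGAGAG in place — AG GAG AG GAG AG GAG AG AG GAG AG GAG AG AG GAG AG GAG AG — and concatenate.

AGGAGAGGAGAGGAGAGAGGAGAGGAGAGAGGAGAGGAGAG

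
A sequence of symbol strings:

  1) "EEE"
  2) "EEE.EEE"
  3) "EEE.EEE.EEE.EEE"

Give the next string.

EEE.EEE.EEE.EEE.EEE.EEE.EEE.EEE

Every step duplicates the string with '.' between the halves.
So the next term is two copies of EEE.EEE.EEE.EEE with '.' between the halves.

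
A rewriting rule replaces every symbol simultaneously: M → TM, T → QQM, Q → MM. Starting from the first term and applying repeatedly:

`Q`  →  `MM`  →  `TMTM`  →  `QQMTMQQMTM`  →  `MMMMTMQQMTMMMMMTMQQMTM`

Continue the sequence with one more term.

Rewriting the 22 symbols of MMMMTMQQMTMMMMMTMQQMTM one by one yields TM TM TM TM QQM TM MM MM TM QQM TM TM TM TM TM QQM TM MM MM TM QQM TM; concatenated:

TMTMTMTMQQMTMMMMMTMQQMTMTMTMTMTMQQMTMMMMMTMQQMTM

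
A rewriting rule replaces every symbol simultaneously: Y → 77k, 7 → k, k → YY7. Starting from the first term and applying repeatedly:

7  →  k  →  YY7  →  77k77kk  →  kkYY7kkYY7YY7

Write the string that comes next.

Rewriting the 13 symbols of kkYY7kkYY7YY7 one by one yields YY7 YY7 77k 77k k YY7 YY7 77k 77k k 77k 77k k; concatenated:

YY7YY777k77kkYY7YY777k77kk77k77kk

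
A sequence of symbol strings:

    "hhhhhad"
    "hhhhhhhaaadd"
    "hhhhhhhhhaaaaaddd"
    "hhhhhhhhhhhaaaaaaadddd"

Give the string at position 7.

hhhhhhhhhhhhhhhhhaaaaaaaaaaaaaddddddd

Term n consists of 2n+3 h's, followed by 2n-1 a's, followed by n d's (n = 1, 2, …).
At n = 7 the blocks have lengths 17, 13, 7.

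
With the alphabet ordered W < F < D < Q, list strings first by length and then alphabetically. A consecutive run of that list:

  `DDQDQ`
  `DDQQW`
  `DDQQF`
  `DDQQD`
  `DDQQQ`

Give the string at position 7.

DQWWF

Continuing the enumeration 2 steps past DDQQQ: DDQQQ → DQWWW → (answer).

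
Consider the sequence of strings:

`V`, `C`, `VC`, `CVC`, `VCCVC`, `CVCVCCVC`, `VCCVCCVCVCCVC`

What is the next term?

This is a Fibonacci-style word recurrence s(k) = s(k−2)·s(k−1): e.g. V·C = VC.
Continuing: CVCVCCVC · VCCVCCVCVCCVC gives term 8.

CVCVCCVCVCCVCCVCVCCVC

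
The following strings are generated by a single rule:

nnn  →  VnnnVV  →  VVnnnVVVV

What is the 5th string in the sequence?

VVVVnnnVVVVVVVV

s(k+1) = V·s(k)·VV, so each term gains V as a prefix and VV as a suffix.
From VVnnnVVVV, 2 further steps: VVnnnVVVV → VVVnnnVVVVVV → (answer).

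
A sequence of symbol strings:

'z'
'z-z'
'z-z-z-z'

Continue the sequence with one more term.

Each string is two copies of the previous one joined by '-'.
One more doubling of z-z-z-z gives the answer.

z-z-z-z-z-z-z-z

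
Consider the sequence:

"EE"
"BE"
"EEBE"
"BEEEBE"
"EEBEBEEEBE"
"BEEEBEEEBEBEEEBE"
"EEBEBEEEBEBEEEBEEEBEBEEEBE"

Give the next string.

BEEEBEEEBEBEEEBEEEBEBEEEBEBEEEBEEEBEBEEEBE

Each term (from the third on) is the two preceding terms concatenated in order: term 3 = EE·BE = EEBE.
The next term joins BEEEBEEEBEBEEEBE and EEBEBEEEBEBEEEBEEEBEBEEEBE.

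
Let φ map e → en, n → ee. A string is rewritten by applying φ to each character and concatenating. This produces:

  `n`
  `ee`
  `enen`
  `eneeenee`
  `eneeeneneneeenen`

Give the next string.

Rewriting the 16 symbols of eneeeneneneeenen one by one yields en ee en en en ee en ee en ee en en en ee en ee; concatenated:

eneeeneneneeeneeeneeeneneneeenee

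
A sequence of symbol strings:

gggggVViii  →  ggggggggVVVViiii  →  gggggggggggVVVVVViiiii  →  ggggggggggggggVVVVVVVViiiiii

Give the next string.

gggggggggggggggggVVVVVVVVVViiiiiii

Reading off run lengths: g runs 5, 8, 11, 14; V runs 2, 4, 6, 8; i runs 3, 4, 5, 6 — each is linear in n (n = 1, 2, …).
For the next term, n = 5, so the run lengths are 17, 10, 7.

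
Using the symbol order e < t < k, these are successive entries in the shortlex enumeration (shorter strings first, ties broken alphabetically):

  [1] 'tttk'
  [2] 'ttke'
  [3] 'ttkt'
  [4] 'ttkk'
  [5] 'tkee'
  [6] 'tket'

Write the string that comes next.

Find the rightmost character of tket below k, bump it to the next letter, and reset everything to its right to e.

tkek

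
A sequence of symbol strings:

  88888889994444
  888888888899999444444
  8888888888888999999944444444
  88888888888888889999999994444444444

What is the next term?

888888888888888888899999999999444444444444

Term n consists of 3n+1 8's, followed by 2n-1 9's, followed by 2n 4's, where the shown terms are n = 2, 3, 4, 5.
For the next term, n = 6, so the run lengths are 19, 11, 12.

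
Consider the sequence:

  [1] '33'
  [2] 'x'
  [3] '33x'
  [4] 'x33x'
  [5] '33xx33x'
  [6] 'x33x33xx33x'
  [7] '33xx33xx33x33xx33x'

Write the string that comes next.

x33x33xx33x33xx33xx33x33xx33x

From term 3 onward, concatenate the second-to-last term with the last: 33·x = 33x, x·33x = x33x, …
The next term joins x33x33xx33x and 33xx33xx33x33xx33x.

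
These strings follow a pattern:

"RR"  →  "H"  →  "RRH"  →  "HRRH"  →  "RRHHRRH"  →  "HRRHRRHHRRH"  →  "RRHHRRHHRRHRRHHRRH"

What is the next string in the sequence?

HRRHRRHHRRHRRHHRRHHRRHRRHHRRH

From term 3 onward, concatenate the second-to-last term with the last: RR·H = RRH, H·RRH = HRRH, …
So term 8 is HRRHRRHHRRH·RRHHRRHHRRHRRHHRRH.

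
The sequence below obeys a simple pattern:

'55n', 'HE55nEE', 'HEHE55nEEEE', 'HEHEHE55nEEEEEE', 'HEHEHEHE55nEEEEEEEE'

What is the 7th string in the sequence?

s(k+1) = HE·s(k)·EE, so each term gains HE as a prefix and EE as a suffix.
From HEHEHEHE55nEEEEEEEE, 2 further steps: HEHEHEHE55nEEEEEEEE → HEHEHEHEHE55nEEEEEEEEEE → (answer).

HEHEHEHEHEHE55nEEEEEEEEEEEE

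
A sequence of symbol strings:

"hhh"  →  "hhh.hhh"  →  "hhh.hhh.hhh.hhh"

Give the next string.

Each string is two copies of the previous one joined by '.'.
One more doubling of hhh.hhh.hhh.hhh gives the answer.

hhh.hhh.hhh.hhh.hhh.hhh.hhh.hhh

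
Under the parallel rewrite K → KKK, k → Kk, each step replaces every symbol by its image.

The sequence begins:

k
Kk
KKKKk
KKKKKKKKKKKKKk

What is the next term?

Applying the rule to each of the 14 symbols of KKKKKKKKKKKKKk gives the pieces KKK KKK KKK KKK KKK KKK KKK KKK KKK KKK KKK KKK KKK Kk, which concatenate to the answer.

KKKKKKKKKKKKKKKKKKKKKKKKKKKKKKKKKKKKKKKKk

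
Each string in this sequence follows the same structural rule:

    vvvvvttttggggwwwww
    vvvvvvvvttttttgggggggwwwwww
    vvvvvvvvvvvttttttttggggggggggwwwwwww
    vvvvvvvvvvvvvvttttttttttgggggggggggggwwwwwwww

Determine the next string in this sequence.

Each string has the form v^{3n-1} t^{2n} g^{3n-2} w^{n+3}, where the shown terms are n = 2, 3, 4, 5.
For the next term, n = 6, so the run lengths are 17, 12, 16, 9.

vvvvvvvvvvvvvvvvvttttttttttttggggggggggggggggwwwwwwwww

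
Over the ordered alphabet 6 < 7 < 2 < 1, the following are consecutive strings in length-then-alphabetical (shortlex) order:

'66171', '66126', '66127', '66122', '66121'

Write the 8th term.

66112

Advancing 3 positions from 66121 through 66121 → 66116 → 66117 reaches term 8.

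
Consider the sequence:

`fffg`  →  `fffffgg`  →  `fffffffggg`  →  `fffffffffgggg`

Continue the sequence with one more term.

Term n consists of 2n+1 f's, followed by n g's (n = 1, 2, …).
Setting n = 5 gives 11, 5 characters in each block.

fffffffffffggggg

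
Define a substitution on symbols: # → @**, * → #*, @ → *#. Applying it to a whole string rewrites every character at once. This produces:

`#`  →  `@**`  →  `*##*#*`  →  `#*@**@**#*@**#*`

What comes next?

φ(#*@**@**#*@**#*) expands symbol-by-symbol to @** #* *# #* #* *# #* #* @** #* *# #* #* @** #*; joining the 15 pieces gives the next term.

@**#**##*#**##*#*@**#**##*#*@**#*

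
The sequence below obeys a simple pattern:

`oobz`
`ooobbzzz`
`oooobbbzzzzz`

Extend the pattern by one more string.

ooooobbbbzzzzzzz

Each string has the form o^{n+1} b^{n} z^{2n-1} (n = 1, 2, …).
For the next term, n = 4, so the run lengths are 5, 4, 7.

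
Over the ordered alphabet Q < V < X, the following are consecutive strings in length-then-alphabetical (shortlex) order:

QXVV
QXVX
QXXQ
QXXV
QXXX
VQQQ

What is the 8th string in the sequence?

VQQX

Stepping forward 2 times from VQQQ: VQQQ → VQQV, then the target.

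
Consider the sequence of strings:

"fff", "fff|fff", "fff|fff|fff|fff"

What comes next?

s(k+1) = s(k)·|·s(k) — each term doubles the last with '|' between the halves.
Doubling fff|fff|fff|fff with '|' between the halves:

fff|fff|fff|fff|fff|fff|fff|fff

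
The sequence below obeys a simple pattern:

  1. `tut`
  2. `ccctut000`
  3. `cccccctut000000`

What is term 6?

ccccccccccccccctut000000000000000

Every step adds ccc to the front and 000 to the end of the previous string.
From cccccctut000000, 3 further steps: cccccctut000000 → ccccccccctut000000000 → cccccccccccctut000000000000 → (answer).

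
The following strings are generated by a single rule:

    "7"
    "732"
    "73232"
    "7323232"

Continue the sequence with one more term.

Each term is the previous one with 32 appended.
Applying this once more to 7323232:

732323232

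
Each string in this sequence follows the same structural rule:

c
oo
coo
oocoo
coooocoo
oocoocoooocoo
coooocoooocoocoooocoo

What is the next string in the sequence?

This is a Fibonacci-style word recurrence s(k) = s(k−2)·s(k−1): e.g. c·oo = coo.
So term 8 is oocoocoooocoo·coooocoooocoocoooocoo.

oocoocoooocoocoooocoooocoocoooocoo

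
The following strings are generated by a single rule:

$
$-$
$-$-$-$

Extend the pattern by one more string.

Each string is two copies of the previous one joined by '-'.
Doubling $-$-$-$ with '-' between the halves:

$-$-$-$-$-$-$-$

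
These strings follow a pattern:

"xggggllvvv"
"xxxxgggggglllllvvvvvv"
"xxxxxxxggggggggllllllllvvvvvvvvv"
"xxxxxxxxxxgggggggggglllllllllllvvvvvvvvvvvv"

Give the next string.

xxxxxxxxxxxxxggggggggggggllllllllllllllvvvvvvvvvvvvvvv

Each string has the form x^{3n-2} g^{2n+2} l^{3n-1} v^{3n} (n = 1, 2, …).
At n = 5 the blocks have lengths 13, 12, 14, 15.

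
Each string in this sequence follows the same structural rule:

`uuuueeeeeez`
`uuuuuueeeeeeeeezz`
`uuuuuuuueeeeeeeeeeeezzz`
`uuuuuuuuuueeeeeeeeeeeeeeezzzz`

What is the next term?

Term n consists of 2n u's, followed by 3n e's, followed by n-1 z's, where the shown terms are n = 2, 3, 4, 5.
Setting n = 6 gives 12, 18, 5 characters in each block.

uuuuuuuuuuuueeeeeeeeeeeeeeeeeezzzzz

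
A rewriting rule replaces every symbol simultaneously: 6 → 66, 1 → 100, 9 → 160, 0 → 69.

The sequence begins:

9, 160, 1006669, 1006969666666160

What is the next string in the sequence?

Applying the rule to each of the 16 symbols of 1006969666666160 gives the pieces 100 69 69 66 160 66 160 66 66 66 66 66 66 100 66 69, which concatenate to the answer.

100696966160661606666666666661006669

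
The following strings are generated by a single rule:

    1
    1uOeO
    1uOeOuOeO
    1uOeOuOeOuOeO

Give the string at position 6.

1uOeOuOeOuOeOuOeOuOeO

Every step adds uOeO to the end: s(k+1) = s(k)·uOeO.
From 1uOeOuOeOuOeO, 2 further steps: 1uOeOuOeOuOeO → 1uOeOuOeOuOeOuOeO → (answer).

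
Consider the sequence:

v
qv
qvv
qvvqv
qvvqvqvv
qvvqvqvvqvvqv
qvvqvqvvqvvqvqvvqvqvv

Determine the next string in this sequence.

Each term (from the third on) is the previous term followed by the one before it: term 3 = qv·v = qvv.
So term 8 is qvvqvqvvqvvqvqvvqvqvv·qvvqvqvvqvvqv.

qvvqvqvvqvvqvqvvqvqvvqvvqvqvvqvvqv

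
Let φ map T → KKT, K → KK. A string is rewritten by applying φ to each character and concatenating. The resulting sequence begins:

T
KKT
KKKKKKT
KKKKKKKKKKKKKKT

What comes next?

Rewriting the 15 symbols of KKKKKKKKKKKKKKT one by one yields KK KK KK KK KK KK KK KK KK KK KK KK KK KK KKT; concatenated:

KKKKKKKKKKKKKKKKKKKKKKKKKKKKKKT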